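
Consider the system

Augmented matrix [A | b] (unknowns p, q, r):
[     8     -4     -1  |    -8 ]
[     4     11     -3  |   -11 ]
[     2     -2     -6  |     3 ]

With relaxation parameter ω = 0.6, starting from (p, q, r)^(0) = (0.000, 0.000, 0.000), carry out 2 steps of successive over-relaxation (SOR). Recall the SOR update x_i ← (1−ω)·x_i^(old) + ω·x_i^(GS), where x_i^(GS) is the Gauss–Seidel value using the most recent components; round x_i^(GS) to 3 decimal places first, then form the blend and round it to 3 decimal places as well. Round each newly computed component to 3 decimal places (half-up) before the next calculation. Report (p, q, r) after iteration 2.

(-1.005, -0.621, -0.507)

Iteration 1:
  p: GS value = (-8 - (-4)·0.000 - (-1)·0.000) / (8) = -1.000;  p ← (1−ω)·0.000 + ω·-1.000 = -0.600
  q: GS value = (-11 - (4)·-0.600 - (-3)·0.000) / (11) = -0.782;  q ← (1−ω)·0.000 + ω·-0.782 = -0.469
  r: GS value = (3 - (2)·-0.600 - (-2)·-0.469) / (-6) = -0.544;  r ← (1−ω)·0.000 + ω·-0.544 = -0.326
Iteration 2:
  p: GS value = (-8 - (-4)·-0.469 - (-1)·-0.326) / (8) = -1.275;  p ← (1−ω)·-0.600 + ω·-1.275 = -1.005
  q: GS value = (-11 - (4)·-1.005 - (-3)·-0.326) / (11) = -0.723;  q ← (1−ω)·-0.469 + ω·-0.723 = -0.621
  r: GS value = (3 - (2)·-1.005 - (-2)·-0.621) / (-6) = -0.628;  r ← (1−ω)·-0.326 + ω·-0.628 = -0.507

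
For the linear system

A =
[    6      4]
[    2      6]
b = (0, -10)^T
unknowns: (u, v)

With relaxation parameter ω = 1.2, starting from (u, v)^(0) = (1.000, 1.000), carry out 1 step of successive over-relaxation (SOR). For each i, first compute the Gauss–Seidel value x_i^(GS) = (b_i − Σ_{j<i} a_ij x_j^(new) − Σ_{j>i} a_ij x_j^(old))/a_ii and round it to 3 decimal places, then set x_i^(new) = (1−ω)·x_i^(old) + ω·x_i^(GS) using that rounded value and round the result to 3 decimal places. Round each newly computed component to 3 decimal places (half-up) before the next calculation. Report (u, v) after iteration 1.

(-1.000, -1.800)

Iteration 1:
  u: GS value = (0 - (4)·1.000) / (6) = -0.667;  u ← (1−ω)·1.000 + ω·-0.667 = -1.000
  v: GS value = (-10 - (2)·-1.000) / (6) = -1.333;  v ← (1−ω)·1.000 + ω·-1.333 = -1.800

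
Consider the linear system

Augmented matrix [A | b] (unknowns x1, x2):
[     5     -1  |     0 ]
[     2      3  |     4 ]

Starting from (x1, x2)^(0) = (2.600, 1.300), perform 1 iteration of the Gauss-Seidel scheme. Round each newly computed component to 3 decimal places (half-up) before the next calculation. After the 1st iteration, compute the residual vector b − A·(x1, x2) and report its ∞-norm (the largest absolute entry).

0.140

Iteration 1:
  x1 = (0 - (-1)·1.300) / (5) = 0.260
  x2 = (4 - (2)·0.260) / (3) = 1.160
Residual b − A·x = (-0.140, 0.000); ∞-norm = 0.140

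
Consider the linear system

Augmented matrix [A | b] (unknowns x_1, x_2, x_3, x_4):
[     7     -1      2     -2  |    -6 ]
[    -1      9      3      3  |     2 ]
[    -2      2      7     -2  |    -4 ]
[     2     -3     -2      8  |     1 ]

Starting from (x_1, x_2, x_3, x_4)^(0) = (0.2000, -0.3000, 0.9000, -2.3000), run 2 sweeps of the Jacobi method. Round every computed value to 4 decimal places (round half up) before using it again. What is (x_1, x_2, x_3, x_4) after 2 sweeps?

(-0.3918, 0.3200, -1.2394, 0.5738)

Iteration 1:
  x_1 = (-6 - (-1)·-0.3000 - (2)·0.9000 - (-2)·-2.3000) / (7) = -1.8143
  x_2 = (2 - (-1)·0.2000 - (3)·0.9000 - (3)·-2.3000) / (9) = 0.7111
  x_3 = (-4 - (-2)·0.2000 - (2)·-0.3000 - (-2)·-2.3000) / (7) = -1.0857
  x_4 = (1 - (2)·0.2000 - (-3)·-0.3000 - (-2)·0.9000) / (8) = 0.1875
Iteration 2:
  x_1 = (-6 - (-1)·0.7111 - (2)·-1.0857 - (-2)·0.1875) / (7) = -0.3918
  x_2 = (2 - (-1)·-1.8143 - (3)·-1.0857 - (3)·0.1875) / (9) = 0.3200
  x_3 = (-4 - (-2)·-1.8143 - (2)·0.7111 - (-2)·0.1875) / (7) = -1.2394
  x_4 = (1 - (2)·-1.8143 - (-3)·0.7111 - (-2)·-1.0857) / (8) = 0.5738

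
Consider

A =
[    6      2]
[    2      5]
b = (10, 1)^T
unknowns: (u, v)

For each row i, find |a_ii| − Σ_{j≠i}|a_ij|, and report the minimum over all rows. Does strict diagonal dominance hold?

3

row 1: |6| − (2) = 4
row 2: |5| − (2) = 3
minimum over rows = 3 → strictly diagonally dominant (convergence guaranteed)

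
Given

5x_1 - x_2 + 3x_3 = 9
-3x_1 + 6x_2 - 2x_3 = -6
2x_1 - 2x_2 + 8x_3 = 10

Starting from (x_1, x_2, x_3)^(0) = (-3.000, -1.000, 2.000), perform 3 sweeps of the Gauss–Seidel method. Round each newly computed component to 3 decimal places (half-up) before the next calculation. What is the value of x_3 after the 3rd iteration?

Iteration 1:
  x_1 = (9 - (-1)·-1.000 - (3)·2.000) / (5) = 0.400
  x_2 = (-6 - (-3)·0.400 - (-2)·2.000) / (6) = -0.133
  x_3 = (10 - (2)·0.400 - (-2)·-0.133) / (8) = 1.117
Iteration 2:
  x_1 = (9 - (-1)·-0.133 - (3)·1.117) / (5) = 1.103
  x_2 = (-6 - (-3)·1.103 - (-2)·1.117) / (6) = -0.076
  x_3 = (10 - (2)·1.103 - (-2)·-0.076) / (8) = 0.955
Iteration 3:
  x_1 = (9 - (-1)·-0.076 - (3)·0.955) / (5) = 1.212
  x_2 = (-6 - (-3)·1.212 - (-2)·0.955) / (6) = -0.076
  x_3 = (10 - (2)·1.212 - (-2)·-0.076) / (8) = 0.928

0.928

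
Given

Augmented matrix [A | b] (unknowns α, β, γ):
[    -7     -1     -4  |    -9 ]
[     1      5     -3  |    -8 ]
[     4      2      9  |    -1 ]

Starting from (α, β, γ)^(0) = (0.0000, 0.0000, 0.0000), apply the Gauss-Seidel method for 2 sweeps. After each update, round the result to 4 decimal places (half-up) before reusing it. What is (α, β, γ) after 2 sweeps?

Iteration 1:
  α = (-9 - (-1)·0.0000 - (-4)·0.0000) / (-7) = 1.2857
  β = (-8 - (1)·1.2857 - (-3)·0.0000) / (5) = -1.8571
  γ = (-1 - (4)·1.2857 - (2)·-1.8571) / (9) = -0.2698
Iteration 2:
  α = (-9 - (-1)·-1.8571 - (-4)·-0.2698) / (-7) = 1.7052
  β = (-8 - (1)·1.7052 - (-3)·-0.2698) / (5) = -2.1029
  γ = (-1 - (4)·1.7052 - (2)·-2.1029) / (9) = -0.4017

(1.7052, -2.1029, -0.4017)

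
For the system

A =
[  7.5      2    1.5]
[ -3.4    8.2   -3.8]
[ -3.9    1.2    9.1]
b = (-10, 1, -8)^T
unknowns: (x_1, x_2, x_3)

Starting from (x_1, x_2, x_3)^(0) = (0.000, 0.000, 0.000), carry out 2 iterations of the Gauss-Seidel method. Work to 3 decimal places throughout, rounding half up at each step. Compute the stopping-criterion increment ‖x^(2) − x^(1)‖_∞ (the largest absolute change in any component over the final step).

0.483

Iteration 1:
  x_1 = (-10 - (2)·0.000 - (1.5)·0.000) / (7.5) = -1.333
  x_2 = (1 - (-3.4)·-1.333 - (-3.8)·0.000) / (8.2) = -0.431
  x_3 = (-8 - (-3.9)·-1.333 - (1.2)·-0.431) / (9.1) = -1.394
Iteration 2:
  x_1 = (-10 - (2)·-0.431 - (1.5)·-1.394) / (7.5) = -0.940
  x_2 = (1 - (-3.4)·-0.940 - (-3.8)·-1.394) / (8.2) = -0.914
  x_3 = (-8 - (-3.9)·-0.940 - (1.2)·-0.914) / (9.1) = -1.161
Change: (0.393, -0.483, 0.233) → max |·| = 0.483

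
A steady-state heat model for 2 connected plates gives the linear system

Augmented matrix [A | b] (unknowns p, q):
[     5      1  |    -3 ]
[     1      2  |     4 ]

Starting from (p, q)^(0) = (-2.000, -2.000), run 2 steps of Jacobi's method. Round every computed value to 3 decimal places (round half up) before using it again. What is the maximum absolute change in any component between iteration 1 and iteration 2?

1.000

Iteration 1:
  p = (-3 - (1)·-2.000) / (5) = -0.200
  q = (4 - (1)·-2.000) / (2) = 3.000
Iteration 2:
  p = (-3 - (1)·3.000) / (5) = -1.200
  q = (4 - (1)·-0.200) / (2) = 2.100
Change: (-1.000, -0.900) → max |·| = 1.000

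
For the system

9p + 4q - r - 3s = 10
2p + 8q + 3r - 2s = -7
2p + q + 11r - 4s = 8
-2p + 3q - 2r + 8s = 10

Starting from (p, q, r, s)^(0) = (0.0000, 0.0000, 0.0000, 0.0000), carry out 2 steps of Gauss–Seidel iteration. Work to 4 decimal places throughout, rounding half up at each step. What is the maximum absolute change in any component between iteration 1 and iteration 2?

1.2882

Iteration 1:
  p = (10 - (4)·0.0000 - (-1)·0.0000 - (-3)·0.0000) / (9) = 1.1111
  q = (-7 - (2)·1.1111 - (3)·0.0000 - (-2)·0.0000) / (8) = -1.1528
  r = (8 - (2)·1.1111 - (1)·-1.1528 - (-4)·0.0000) / (11) = 0.6301
  s = (10 - (-2)·1.1111 - (3)·-1.1528 - (-2)·0.6301) / (8) = 2.1176
Iteration 2:
  p = (10 - (4)·-1.1528 - (-1)·0.6301 - (-3)·2.1176) / (9) = 2.3993
  q = (-7 - (2)·2.3993 - (3)·0.6301 - (-2)·2.1176) / (8) = -1.1817
  r = (8 - (2)·2.3993 - (1)·-1.1817 - (-4)·2.1176) / (11) = 1.1685
  s = (10 - (-2)·2.3993 - (3)·-1.1817 - (-2)·1.1685) / (8) = 2.5851
Change: (1.2882, -0.0289, 0.5384, 0.4675) → max |·| = 1.2882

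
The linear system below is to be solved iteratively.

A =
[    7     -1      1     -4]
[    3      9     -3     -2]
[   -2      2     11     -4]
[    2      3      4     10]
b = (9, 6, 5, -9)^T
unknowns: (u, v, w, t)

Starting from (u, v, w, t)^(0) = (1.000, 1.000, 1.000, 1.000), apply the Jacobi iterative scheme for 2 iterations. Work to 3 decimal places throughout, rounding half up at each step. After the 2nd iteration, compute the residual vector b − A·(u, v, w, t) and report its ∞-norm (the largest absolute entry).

Iteration 1:
  u = (9 - (-1)·1.000 - (1)·1.000 - (-4)·1.000) / (7) = 1.857
  v = (6 - (3)·1.000 - (-3)·1.000 - (-2)·1.000) / (9) = 0.889
  w = (5 - (-2)·1.000 - (2)·1.000 - (-4)·1.000) / (11) = 0.818
  t = (-9 - (2)·1.000 - (3)·1.000 - (4)·1.000) / (10) = -1.800
Iteration 2:
  u = (9 - (-1)·0.889 - (1)·0.818 - (-4)·-1.800) / (7) = 0.267
  v = (6 - (3)·1.857 - (-3)·0.818 - (-2)·-1.800) / (9) = -0.080
  w = (5 - (-2)·1.857 - (2)·0.889 - (-4)·-1.800) / (11) = -0.024
  t = (-9 - (2)·1.857 - (3)·0.889 - (4)·0.818) / (10) = -1.865
Residual b − A·x = (-0.385, 2.117, -1.502, 9.452); ∞-norm = 9.452

9.452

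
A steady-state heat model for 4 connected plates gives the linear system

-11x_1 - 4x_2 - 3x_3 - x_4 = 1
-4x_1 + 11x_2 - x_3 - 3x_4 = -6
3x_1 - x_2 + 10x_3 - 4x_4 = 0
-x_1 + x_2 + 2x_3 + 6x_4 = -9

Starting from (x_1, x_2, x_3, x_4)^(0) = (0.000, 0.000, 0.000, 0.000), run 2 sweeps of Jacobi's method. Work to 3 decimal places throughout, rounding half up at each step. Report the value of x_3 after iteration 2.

Iteration 1:
  x_1 = (1 - (-4)·0.000 - (-3)·0.000 - (-1)·0.000) / (-11) = -0.091
  x_2 = (-6 - (-4)·0.000 - (-1)·0.000 - (-3)·0.000) / (11) = -0.545
  x_3 = (0 - (3)·0.000 - (-1)·0.000 - (-4)·0.000) / (10) = 0.000
  x_4 = (-9 - (-1)·0.000 - (1)·0.000 - (2)·0.000) / (6) = -1.500
Iteration 2:
  x_1 = (1 - (-4)·-0.545 - (-3)·0.000 - (-1)·-1.500) / (-11) = 0.244
  x_2 = (-6 - (-4)·-0.091 - (-1)·0.000 - (-3)·-1.500) / (11) = -0.988
  x_3 = (0 - (3)·-0.091 - (-1)·-0.545 - (-4)·-1.500) / (10) = -0.627
  x_4 = (-9 - (-1)·-0.091 - (1)·-0.545 - (2)·0.000) / (6) = -1.424

-0.627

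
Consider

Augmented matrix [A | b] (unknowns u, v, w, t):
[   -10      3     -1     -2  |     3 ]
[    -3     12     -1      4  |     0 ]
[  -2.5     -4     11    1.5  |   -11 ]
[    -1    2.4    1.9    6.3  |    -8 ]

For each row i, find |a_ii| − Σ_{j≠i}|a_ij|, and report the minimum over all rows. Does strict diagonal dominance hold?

row 1: |-10| − (3+1+2) = 4
row 2: |12| − (3+1+4) = 4
row 3: |11| − (2.5+4+1.5) = 3
row 4: |6.3| − (1+2.4+1.9) = 1
minimum over rows = 1 → strictly diagonally dominant (convergence guaranteed)

1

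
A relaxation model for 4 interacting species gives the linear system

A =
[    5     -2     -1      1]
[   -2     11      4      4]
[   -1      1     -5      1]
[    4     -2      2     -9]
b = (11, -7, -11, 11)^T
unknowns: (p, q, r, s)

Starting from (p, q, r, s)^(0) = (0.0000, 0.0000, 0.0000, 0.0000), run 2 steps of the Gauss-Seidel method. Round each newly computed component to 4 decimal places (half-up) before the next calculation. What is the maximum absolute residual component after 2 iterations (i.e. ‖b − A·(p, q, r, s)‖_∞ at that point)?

1.6497

Iteration 1:
  p = (11 - (-2)·0.0000 - (-1)·0.0000 - (1)·0.0000) / (5) = 2.2000
  q = (-7 - (-2)·2.2000 - (4)·0.0000 - (4)·0.0000) / (11) = -0.2364
  r = (-11 - (-1)·2.2000 - (1)·-0.2364 - (1)·0.0000) / (-5) = 1.7127
  s = (11 - (4)·2.2000 - (-2)·-0.2364 - (2)·1.7127) / (-9) = 0.1887
Iteration 2:
  p = (11 - (-2)·-0.2364 - (-1)·1.7127 - (1)·0.1887) / (5) = 2.4102
  q = (-7 - (-2)·2.4102 - (4)·1.7127 - (4)·0.1887) / (11) = -0.8896
  r = (-11 - (-1)·2.4102 - (1)·-0.8896 - (1)·0.1887) / (-5) = 1.5778
  s = (11 - (4)·2.4102 - (-2)·-0.8896 - (2)·1.5778) / (-9) = 0.3973
Residual b − A·x = (-1.6497, -0.2944, -0.2085, 0.0001); ∞-norm = 1.6497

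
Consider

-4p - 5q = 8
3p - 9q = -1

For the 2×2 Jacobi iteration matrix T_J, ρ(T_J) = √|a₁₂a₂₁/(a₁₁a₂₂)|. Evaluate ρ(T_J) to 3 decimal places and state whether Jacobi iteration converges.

0.645

a₁₂a₂₁/(a₁₁a₂₂) = (-5)·(3) / ((-4)·(-9)) = -0.416667
ρ = √|-0.416667| = √0.416667 = 0.645
ρ < 1, so Jacobi converges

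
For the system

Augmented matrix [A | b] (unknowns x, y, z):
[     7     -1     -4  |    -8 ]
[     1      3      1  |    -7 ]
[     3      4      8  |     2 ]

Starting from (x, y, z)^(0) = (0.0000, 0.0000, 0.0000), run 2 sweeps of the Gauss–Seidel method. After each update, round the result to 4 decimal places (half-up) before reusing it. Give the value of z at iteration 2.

1.7917

Iteration 1:
  x = (-8 - (-1)·0.0000 - (-4)·0.0000) / (7) = -1.1429
  y = (-7 - (1)·-1.1429 - (1)·0.0000) / (3) = -1.9524
  z = (2 - (3)·-1.1429 - (4)·-1.9524) / (8) = 1.6548
Iteration 2:
  x = (-8 - (-1)·-1.9524 - (-4)·1.6548) / (7) = -0.4762
  y = (-7 - (1)·-0.4762 - (1)·1.6548) / (3) = -2.7262
  z = (2 - (3)·-0.4762 - (4)·-2.7262) / (8) = 1.7917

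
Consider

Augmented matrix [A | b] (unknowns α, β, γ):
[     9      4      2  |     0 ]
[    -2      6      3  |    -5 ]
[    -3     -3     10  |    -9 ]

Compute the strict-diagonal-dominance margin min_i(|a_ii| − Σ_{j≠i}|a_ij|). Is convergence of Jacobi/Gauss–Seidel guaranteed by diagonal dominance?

row 1: |9| − (4+2) = 3
row 2: |6| − (2+3) = 1
row 3: |10| − (3+3) = 4
minimum over rows = 1 → strictly diagonally dominant (convergence guaranteed)

1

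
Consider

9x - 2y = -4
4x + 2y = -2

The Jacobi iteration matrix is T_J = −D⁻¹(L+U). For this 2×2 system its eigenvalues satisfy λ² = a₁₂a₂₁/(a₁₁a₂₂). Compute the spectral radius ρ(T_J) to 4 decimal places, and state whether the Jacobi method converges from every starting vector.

0.6667

a₁₂a₂₁/(a₁₁a₂₂) = (-2)·(4) / ((9)·(2)) = -0.444444
ρ = √|-0.444444| = √0.444444 = 0.6667
ρ < 1, so Jacobi converges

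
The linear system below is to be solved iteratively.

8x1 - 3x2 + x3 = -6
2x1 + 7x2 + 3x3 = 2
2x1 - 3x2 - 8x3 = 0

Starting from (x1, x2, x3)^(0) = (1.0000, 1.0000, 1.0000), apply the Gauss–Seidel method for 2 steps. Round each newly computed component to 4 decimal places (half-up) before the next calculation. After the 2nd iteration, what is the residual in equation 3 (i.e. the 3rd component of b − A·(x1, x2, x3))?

0.0001

Iteration 1:
  x1 = (-6 - (-3)·1.0000 - (1)·1.0000) / (8) = -0.5000
  x2 = (2 - (2)·-0.5000 - (3)·1.0000) / (7) = 0.0000
  x3 = (0 - (2)·-0.5000 - (-3)·0.0000) / (-8) = -0.1250
Iteration 2:
  x1 = (-6 - (-3)·0.0000 - (1)·-0.1250) / (8) = -0.7344
  x2 = (2 - (2)·-0.7344 - (3)·-0.1250) / (7) = 0.5491
  x3 = (0 - (2)·-0.7344 - (-3)·0.5491) / (-8) = -0.3895
Residual b − A·x = (1.9120, 0.7936, 0.0001)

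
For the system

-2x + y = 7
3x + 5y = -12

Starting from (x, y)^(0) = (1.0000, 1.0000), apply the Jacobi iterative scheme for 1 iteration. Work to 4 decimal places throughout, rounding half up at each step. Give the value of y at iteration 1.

Iteration 1:
  x = (7 - (1)·1.0000) / (-2) = -3.0000
  y = (-12 - (3)·1.0000) / (5) = -3.0000

-3.0000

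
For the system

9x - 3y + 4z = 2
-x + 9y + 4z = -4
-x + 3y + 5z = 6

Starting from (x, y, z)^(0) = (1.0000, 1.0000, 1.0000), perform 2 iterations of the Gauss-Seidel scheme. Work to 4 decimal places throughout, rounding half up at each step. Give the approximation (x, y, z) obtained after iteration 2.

(-0.8469, -1.3155, 1.8199)

Iteration 1:
  x = (2 - (-3)·1.0000 - (4)·1.0000) / (9) = 0.1111
  y = (-4 - (-1)·0.1111 - (4)·1.0000) / (9) = -0.8765
  z = (6 - (-1)·0.1111 - (3)·-0.8765) / (5) = 1.7481
Iteration 2:
  x = (2 - (-3)·-0.8765 - (4)·1.7481) / (9) = -0.8469
  y = (-4 - (-1)·-0.8469 - (4)·1.7481) / (9) = -1.3155
  z = (6 - (-1)·-0.8469 - (3)·-1.3155) / (5) = 1.8199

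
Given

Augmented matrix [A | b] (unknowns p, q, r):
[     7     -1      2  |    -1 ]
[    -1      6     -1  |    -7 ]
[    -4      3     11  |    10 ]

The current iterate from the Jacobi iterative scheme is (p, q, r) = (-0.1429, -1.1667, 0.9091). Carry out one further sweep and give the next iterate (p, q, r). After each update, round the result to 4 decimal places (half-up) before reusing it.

(-0.5693, -1.0390, 1.1753)

One sweep:
  p = (-1 - (-1)·-1.1667 - (2)·0.9091) / (7) = -0.5693
  q = (-7 - (-1)·-0.1429 - (-1)·0.9091) / (6) = -1.0390
  r = (10 - (-4)·-0.1429 - (3)·-1.1667) / (11) = 1.1753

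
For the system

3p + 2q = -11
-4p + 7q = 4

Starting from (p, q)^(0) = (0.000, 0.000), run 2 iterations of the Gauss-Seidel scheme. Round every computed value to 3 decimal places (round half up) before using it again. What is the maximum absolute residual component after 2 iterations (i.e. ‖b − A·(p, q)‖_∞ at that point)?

Iteration 1:
  p = (-11 - (2)·0.000) / (3) = -3.667
  q = (4 - (-4)·-3.667) / (7) = -1.524
Iteration 2:
  p = (-11 - (2)·-1.524) / (3) = -2.651
  q = (4 - (-4)·-2.651) / (7) = -0.943
Residual b − A·x = (-1.161, -0.003); ∞-norm = 1.161

1.161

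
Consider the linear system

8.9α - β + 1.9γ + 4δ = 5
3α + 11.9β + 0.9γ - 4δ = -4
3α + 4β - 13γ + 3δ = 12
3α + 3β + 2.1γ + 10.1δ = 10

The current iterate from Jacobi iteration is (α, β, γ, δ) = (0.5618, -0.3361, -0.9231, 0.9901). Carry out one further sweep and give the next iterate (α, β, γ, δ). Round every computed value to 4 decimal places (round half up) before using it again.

(0.2761, -0.0751, -0.6684, 1.1150)

One sweep:
  α = (5 - (-1)·-0.3361 - (1.9)·-0.9231 - (4)·0.9901) / (8.9) = 0.2761
  β = (-4 - (3)·0.5618 - (0.9)·-0.9231 - (-4)·0.9901) / (11.9) = -0.0751
  γ = (12 - (3)·0.5618 - (4)·-0.3361 - (3)·0.9901) / (-13) = -0.6684
  δ = (10 - (3)·0.5618 - (3)·-0.3361 - (2.1)·-0.9231) / (10.1) = 1.1150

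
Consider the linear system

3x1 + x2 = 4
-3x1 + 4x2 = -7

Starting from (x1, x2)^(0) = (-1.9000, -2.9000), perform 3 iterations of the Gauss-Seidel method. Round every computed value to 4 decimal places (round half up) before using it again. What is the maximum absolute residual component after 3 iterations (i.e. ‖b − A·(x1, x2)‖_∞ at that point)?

0.1795

Iteration 1:
  x1 = (4 - (1)·-2.9000) / (3) = 2.3000
  x2 = (-7 - (-3)·2.3000) / (4) = -0.0250
Iteration 2:
  x1 = (4 - (1)·-0.0250) / (3) = 1.3417
  x2 = (-7 - (-3)·1.3417) / (4) = -0.7437
Iteration 3:
  x1 = (4 - (1)·-0.7437) / (3) = 1.5812
  x2 = (-7 - (-3)·1.5812) / (4) = -0.5641
Residual b − A·x = (-0.1795, 0.0000); ∞-norm = 0.1795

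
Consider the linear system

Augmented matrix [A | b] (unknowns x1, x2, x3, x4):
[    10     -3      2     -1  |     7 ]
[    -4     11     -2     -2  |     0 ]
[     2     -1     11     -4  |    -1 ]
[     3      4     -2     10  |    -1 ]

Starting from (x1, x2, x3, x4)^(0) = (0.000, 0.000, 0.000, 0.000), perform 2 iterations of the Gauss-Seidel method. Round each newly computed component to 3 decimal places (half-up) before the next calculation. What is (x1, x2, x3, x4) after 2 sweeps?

(0.770, 0.163, -0.380, -0.472)

Iteration 1:
  x1 = (7 - (-3)·0.000 - (2)·0.000 - (-1)·0.000) / (10) = 0.700
  x2 = (0 - (-4)·0.700 - (-2)·0.000 - (-2)·0.000) / (11) = 0.255
  x3 = (-1 - (2)·0.700 - (-1)·0.255 - (-4)·0.000) / (11) = -0.195
  x4 = (-1 - (3)·0.700 - (4)·0.255 - (-2)·-0.195) / (10) = -0.451
Iteration 2:
  x1 = (7 - (-3)·0.255 - (2)·-0.195 - (-1)·-0.451) / (10) = 0.770
  x2 = (0 - (-4)·0.770 - (-2)·-0.195 - (-2)·-0.451) / (11) = 0.163
  x3 = (-1 - (2)·0.770 - (-1)·0.163 - (-4)·-0.451) / (11) = -0.380
  x4 = (-1 - (3)·0.770 - (4)·0.163 - (-2)·-0.380) / (10) = -0.472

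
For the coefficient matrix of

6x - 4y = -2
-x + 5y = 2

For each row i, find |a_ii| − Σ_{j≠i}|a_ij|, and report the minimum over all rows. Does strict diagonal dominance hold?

2

row 1: |6| − (4) = 2
row 2: |5| − (1) = 4
minimum over rows = 2 → strictly diagonally dominant (convergence guaranteed)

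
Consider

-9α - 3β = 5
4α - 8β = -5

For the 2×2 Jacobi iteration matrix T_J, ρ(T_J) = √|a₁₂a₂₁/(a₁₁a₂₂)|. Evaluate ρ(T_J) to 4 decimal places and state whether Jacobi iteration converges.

a₁₂a₂₁/(a₁₁a₂₂) = (-3)·(4) / ((-9)·(-8)) = -0.166667
ρ = √|-0.166667| = √0.166667 = 0.4082
ρ < 1, so Jacobi converges

0.4082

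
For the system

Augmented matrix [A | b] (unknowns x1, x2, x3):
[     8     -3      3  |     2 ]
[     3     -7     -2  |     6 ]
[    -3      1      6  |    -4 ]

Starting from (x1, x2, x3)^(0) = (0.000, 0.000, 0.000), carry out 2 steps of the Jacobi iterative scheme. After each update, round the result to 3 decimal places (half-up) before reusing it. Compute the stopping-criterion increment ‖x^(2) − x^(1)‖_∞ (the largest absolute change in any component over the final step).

Iteration 1:
  x1 = (2 - (-3)·0.000 - (3)·0.000) / (8) = 0.250
  x2 = (6 - (3)·0.000 - (-2)·0.000) / (-7) = -0.857
  x3 = (-4 - (-3)·0.000 - (1)·0.000) / (6) = -0.667
Iteration 2:
  x1 = (2 - (-3)·-0.857 - (3)·-0.667) / (8) = 0.179
  x2 = (6 - (3)·0.250 - (-2)·-0.667) / (-7) = -0.559
  x3 = (-4 - (-3)·0.250 - (1)·-0.857) / (6) = -0.399
Change: (-0.071, 0.298, 0.268) → max |·| = 0.298

0.298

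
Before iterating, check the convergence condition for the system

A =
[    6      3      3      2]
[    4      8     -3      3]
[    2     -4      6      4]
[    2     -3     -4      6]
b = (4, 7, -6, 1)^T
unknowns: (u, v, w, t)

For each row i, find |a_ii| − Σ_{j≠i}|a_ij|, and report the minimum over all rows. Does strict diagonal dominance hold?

row 1: |6| − (3+3+2) = -2
row 2: |8| − (4+3+3) = -2
row 3: |6| − (2+4+4) = -4
row 4: |6| − (2+3+4) = -3
minimum over rows = -4 → not strictly diagonally dominant

-4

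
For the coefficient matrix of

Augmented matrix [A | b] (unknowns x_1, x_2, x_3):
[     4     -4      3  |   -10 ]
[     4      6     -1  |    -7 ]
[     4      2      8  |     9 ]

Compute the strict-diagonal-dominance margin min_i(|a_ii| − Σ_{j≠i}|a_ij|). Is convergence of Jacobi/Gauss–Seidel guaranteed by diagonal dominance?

-3

row 1: |4| − (4+3) = -3
row 2: |6| − (4+1) = 1
row 3: |8| − (4+2) = 2
minimum over rows = -3 → not strictly diagonally dominant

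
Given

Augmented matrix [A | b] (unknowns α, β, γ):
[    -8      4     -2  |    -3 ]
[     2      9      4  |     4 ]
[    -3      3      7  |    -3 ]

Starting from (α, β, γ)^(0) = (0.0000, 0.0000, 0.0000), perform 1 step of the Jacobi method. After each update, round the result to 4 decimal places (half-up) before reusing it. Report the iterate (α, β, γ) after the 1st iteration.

Iteration 1:
  α = (-3 - (4)·0.0000 - (-2)·0.0000) / (-8) = 0.3750
  β = (4 - (2)·0.0000 - (4)·0.0000) / (9) = 0.4444
  γ = (-3 - (-3)·0.0000 - (3)·0.0000) / (7) = -0.4286

(0.3750, 0.4444, -0.4286)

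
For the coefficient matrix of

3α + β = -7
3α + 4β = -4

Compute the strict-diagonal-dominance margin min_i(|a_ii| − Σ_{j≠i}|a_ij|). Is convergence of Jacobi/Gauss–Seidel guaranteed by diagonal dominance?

1

row 1: |3| − (1) = 2
row 2: |4| − (3) = 1
minimum over rows = 1 → strictly diagonally dominant (convergence guaranteed)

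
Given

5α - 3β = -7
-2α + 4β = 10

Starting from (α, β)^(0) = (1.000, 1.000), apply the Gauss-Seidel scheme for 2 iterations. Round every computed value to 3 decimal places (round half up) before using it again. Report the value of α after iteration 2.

-0.140

Iteration 1:
  α = (-7 - (-3)·1.000) / (5) = -0.800
  β = (10 - (-2)·-0.800) / (4) = 2.100
Iteration 2:
  α = (-7 - (-3)·2.100) / (5) = -0.140
  β = (10 - (-2)·-0.140) / (4) = 2.430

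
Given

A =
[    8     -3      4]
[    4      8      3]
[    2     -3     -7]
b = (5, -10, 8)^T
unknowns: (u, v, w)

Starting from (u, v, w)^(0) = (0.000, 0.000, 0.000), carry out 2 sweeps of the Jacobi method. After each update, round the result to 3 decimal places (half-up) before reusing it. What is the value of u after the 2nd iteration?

Iteration 1:
  u = (5 - (-3)·0.000 - (4)·0.000) / (8) = 0.625
  v = (-10 - (4)·0.000 - (3)·0.000) / (8) = -1.250
  w = (8 - (2)·0.000 - (-3)·0.000) / (-7) = -1.143
Iteration 2:
  u = (5 - (-3)·-1.250 - (4)·-1.143) / (8) = 0.728
  v = (-10 - (4)·0.625 - (3)·-1.143) / (8) = -1.134
  w = (8 - (2)·0.625 - (-3)·-1.250) / (-7) = -0.429

0.728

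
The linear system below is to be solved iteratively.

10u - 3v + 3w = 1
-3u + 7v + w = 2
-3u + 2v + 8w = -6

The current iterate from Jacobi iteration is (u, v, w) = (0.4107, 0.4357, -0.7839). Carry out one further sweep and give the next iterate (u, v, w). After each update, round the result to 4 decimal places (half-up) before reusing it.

(0.4659, 0.5737, -0.7049)

One sweep:
  u = (1 - (-3)·0.4357 - (3)·-0.7839) / (10) = 0.4659
  v = (2 - (-3)·0.4107 - (1)·-0.7839) / (7) = 0.5737
  w = (-6 - (-3)·0.4107 - (2)·0.4357) / (8) = -0.7049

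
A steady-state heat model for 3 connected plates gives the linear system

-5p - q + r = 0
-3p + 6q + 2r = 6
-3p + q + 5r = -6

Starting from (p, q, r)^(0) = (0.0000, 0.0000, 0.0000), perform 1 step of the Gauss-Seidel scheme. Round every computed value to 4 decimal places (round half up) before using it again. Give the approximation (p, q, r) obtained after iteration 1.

Iteration 1:
  p = (0 - (-1)·0.0000 - (1)·0.0000) / (-5) = 0.0000
  q = (6 - (-3)·0.0000 - (2)·0.0000) / (6) = 1.0000
  r = (-6 - (-3)·0.0000 - (1)·1.0000) / (5) = -1.4000

(0.0000, 1.0000, -1.4000)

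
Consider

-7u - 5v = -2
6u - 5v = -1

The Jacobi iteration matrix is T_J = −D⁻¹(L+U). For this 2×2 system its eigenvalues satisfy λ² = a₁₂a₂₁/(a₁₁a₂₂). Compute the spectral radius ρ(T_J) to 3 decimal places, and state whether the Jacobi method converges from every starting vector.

a₁₂a₂₁/(a₁₁a₂₂) = (-5)·(6) / ((-7)·(-5)) = -0.857143
ρ = √|-0.857143| = √0.857143 = 0.926
ρ < 1, so Jacobi converges

0.926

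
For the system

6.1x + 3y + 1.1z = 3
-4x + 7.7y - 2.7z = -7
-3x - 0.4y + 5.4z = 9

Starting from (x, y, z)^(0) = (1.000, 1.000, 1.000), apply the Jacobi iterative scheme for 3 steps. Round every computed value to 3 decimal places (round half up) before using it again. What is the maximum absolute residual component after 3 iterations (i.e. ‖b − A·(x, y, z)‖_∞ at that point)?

1.221

Iteration 1:
  x = (3 - (3)·1.000 - (1.1)·1.000) / (6.1) = -0.180
  y = (-7 - (-4)·1.000 - (-2.7)·1.000) / (7.7) = -0.039
  z = (9 - (-3)·1.000 - (-0.4)·1.000) / (5.4) = 2.296
Iteration 2:
  x = (3 - (3)·-0.039 - (1.1)·2.296) / (6.1) = 0.097
  y = (-7 - (-4)·-0.180 - (-2.7)·2.296) / (7.7) = -0.198
  z = (9 - (-3)·-0.180 - (-0.4)·-0.039) / (5.4) = 1.564
Iteration 3:
  x = (3 - (3)·-0.198 - (1.1)·1.564) / (6.1) = 0.307
  y = (-7 - (-4)·0.097 - (-2.7)·1.564) / (7.7) = -0.310
  z = (9 - (-3)·0.097 - (-0.4)·-0.198) / (5.4) = 1.706
Residual b − A·x = (0.181, 1.221, 0.585); ∞-norm = 1.221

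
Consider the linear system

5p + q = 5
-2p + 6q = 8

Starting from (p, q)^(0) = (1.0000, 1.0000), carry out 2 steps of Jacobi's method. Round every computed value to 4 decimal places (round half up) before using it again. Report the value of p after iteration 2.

0.6667

Iteration 1:
  p = (5 - (1)·1.0000) / (5) = 0.8000
  q = (8 - (-2)·1.0000) / (6) = 1.6667
Iteration 2:
  p = (5 - (1)·1.6667) / (5) = 0.6667
  q = (8 - (-2)·0.8000) / (6) = 1.6000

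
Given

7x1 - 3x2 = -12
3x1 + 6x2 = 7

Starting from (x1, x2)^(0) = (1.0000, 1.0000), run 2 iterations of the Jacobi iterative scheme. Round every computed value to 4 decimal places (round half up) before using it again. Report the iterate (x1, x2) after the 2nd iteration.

Iteration 1:
  x1 = (-12 - (-3)·1.0000) / (7) = -1.2857
  x2 = (7 - (3)·1.0000) / (6) = 0.6667
Iteration 2:
  x1 = (-12 - (-3)·0.6667) / (7) = -1.4286
  x2 = (7 - (3)·-1.2857) / (6) = 1.8095

(-1.4286, 1.8095)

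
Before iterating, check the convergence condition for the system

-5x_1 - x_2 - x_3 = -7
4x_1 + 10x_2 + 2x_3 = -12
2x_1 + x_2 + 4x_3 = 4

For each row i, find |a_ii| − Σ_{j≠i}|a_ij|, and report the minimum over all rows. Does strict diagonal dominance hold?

row 1: |-5| − (1+1) = 3
row 2: |10| − (4+2) = 4
row 3: |4| − (2+1) = 1
minimum over rows = 1 → strictly diagonally dominant (convergence guaranteed)

1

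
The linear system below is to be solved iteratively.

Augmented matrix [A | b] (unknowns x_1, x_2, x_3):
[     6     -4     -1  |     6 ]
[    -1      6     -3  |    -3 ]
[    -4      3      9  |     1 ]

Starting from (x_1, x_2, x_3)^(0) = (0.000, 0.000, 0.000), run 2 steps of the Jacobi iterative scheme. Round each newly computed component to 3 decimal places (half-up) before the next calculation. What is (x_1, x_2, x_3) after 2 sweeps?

(0.685, -0.278, 0.722)

Iteration 1:
  x_1 = (6 - (-4)·0.000 - (-1)·0.000) / (6) = 1.000
  x_2 = (-3 - (-1)·0.000 - (-3)·0.000) / (6) = -0.500
  x_3 = (1 - (-4)·0.000 - (3)·0.000) / (9) = 0.111
Iteration 2:
  x_1 = (6 - (-4)·-0.500 - (-1)·0.111) / (6) = 0.685
  x_2 = (-3 - (-1)·1.000 - (-3)·0.111) / (6) = -0.278
  x_3 = (1 - (-4)·1.000 - (3)·-0.500) / (9) = 0.722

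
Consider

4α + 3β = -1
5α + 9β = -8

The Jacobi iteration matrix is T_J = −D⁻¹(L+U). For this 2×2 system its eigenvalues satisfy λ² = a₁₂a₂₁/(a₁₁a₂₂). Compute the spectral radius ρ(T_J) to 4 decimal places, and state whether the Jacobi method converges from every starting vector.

a₁₂a₂₁/(a₁₁a₂₂) = (3)·(5) / ((4)·(9)) = 0.416667
ρ = √|0.416667| = √0.416667 = 0.6455
ρ < 1, so Jacobi converges

0.6455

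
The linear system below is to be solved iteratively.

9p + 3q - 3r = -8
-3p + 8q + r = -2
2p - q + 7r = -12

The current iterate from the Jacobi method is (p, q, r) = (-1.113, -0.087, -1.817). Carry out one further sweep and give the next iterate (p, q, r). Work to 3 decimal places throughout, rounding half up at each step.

(-1.466, -0.440, -1.409)

One sweep:
  p = (-8 - (3)·-0.087 - (-3)·-1.817) / (9) = -1.466
  q = (-2 - (-3)·-1.113 - (1)·-1.817) / (8) = -0.440
  r = (-12 - (2)·-1.113 - (-1)·-0.087) / (7) = -1.409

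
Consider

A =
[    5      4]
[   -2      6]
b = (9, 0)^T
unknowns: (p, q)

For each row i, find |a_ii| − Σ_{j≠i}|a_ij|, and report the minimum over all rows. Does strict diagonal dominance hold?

1

row 1: |5| − (4) = 1
row 2: |6| − (2) = 4
minimum over rows = 1 → strictly diagonally dominant (convergence guaranteed)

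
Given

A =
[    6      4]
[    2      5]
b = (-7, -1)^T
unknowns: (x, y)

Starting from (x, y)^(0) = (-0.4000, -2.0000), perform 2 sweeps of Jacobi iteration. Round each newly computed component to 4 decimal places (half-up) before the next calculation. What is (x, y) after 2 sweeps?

Iteration 1:
  x = (-7 - (4)·-2.0000) / (6) = 0.1667
  y = (-1 - (2)·-0.4000) / (5) = -0.0400
Iteration 2:
  x = (-7 - (4)·-0.0400) / (6) = -1.1400
  y = (-1 - (2)·0.1667) / (5) = -0.2667

(-1.1400, -0.2667)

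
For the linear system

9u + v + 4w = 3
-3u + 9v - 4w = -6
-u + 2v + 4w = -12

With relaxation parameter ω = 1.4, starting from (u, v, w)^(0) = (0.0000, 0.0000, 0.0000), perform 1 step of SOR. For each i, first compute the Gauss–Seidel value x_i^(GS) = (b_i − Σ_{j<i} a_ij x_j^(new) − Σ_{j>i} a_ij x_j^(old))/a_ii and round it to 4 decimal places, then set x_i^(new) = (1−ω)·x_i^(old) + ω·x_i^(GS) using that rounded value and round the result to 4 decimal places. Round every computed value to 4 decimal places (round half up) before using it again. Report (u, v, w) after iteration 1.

(0.4666, -0.7155, -3.5358)

Iteration 1:
  u: GS value = (3 - (1)·0.0000 - (4)·0.0000) / (9) = 0.3333;  u ← (1−ω)·0.0000 + ω·0.3333 = 0.4666
  v: GS value = (-6 - (-3)·0.4666 - (-4)·0.0000) / (9) = -0.5111;  v ← (1−ω)·0.0000 + ω·-0.5111 = -0.7155
  w: GS value = (-12 - (-1)·0.4666 - (2)·-0.7155) / (4) = -2.5256;  w ← (1−ω)·0.0000 + ω·-2.5256 = -3.5358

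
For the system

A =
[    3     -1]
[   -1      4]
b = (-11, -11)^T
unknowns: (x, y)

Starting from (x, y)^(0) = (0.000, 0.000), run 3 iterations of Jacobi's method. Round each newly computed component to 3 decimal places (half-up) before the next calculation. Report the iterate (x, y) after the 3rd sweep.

Iteration 1:
  x = (-11 - (-1)·0.000) / (3) = -3.667
  y = (-11 - (-1)·0.000) / (4) = -2.750
Iteration 2:
  x = (-11 - (-1)·-2.750) / (3) = -4.583
  y = (-11 - (-1)·-3.667) / (4) = -3.667
Iteration 3:
  x = (-11 - (-1)·-3.667) / (3) = -4.889
  y = (-11 - (-1)·-4.583) / (4) = -3.896

(-4.889, -3.896)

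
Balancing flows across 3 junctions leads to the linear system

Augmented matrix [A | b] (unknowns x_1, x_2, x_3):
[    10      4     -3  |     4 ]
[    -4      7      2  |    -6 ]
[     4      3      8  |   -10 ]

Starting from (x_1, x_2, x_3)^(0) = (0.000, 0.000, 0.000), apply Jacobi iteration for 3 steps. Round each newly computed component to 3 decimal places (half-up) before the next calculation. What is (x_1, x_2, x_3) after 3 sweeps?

(0.170, -0.324, -1.332)

Iteration 1:
  x_1 = (4 - (4)·0.000 - (-3)·0.000) / (10) = 0.400
  x_2 = (-6 - (-4)·0.000 - (2)·0.000) / (7) = -0.857
  x_3 = (-10 - (4)·0.000 - (3)·0.000) / (8) = -1.250
Iteration 2:
  x_1 = (4 - (4)·-0.857 - (-3)·-1.250) / (10) = 0.368
  x_2 = (-6 - (-4)·0.400 - (2)·-1.250) / (7) = -0.271
  x_3 = (-10 - (4)·0.400 - (3)·-0.857) / (8) = -1.129
Iteration 3:
  x_1 = (4 - (4)·-0.271 - (-3)·-1.129) / (10) = 0.170
  x_2 = (-6 - (-4)·0.368 - (2)·-1.129) / (7) = -0.324
  x_3 = (-10 - (4)·0.368 - (3)·-0.271) / (8) = -1.332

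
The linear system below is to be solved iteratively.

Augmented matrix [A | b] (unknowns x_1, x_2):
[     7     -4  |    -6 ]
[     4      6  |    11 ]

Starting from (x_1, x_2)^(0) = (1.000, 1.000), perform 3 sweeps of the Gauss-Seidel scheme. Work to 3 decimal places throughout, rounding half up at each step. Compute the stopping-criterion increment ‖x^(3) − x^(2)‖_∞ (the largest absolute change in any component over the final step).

0.222

Iteration 1:
  x_1 = (-6 - (-4)·1.000) / (7) = -0.286
  x_2 = (11 - (4)·-0.286) / (6) = 2.024
Iteration 2:
  x_1 = (-6 - (-4)·2.024) / (7) = 0.299
  x_2 = (11 - (4)·0.299) / (6) = 1.634
Iteration 3:
  x_1 = (-6 - (-4)·1.634) / (7) = 0.077
  x_2 = (11 - (4)·0.077) / (6) = 1.782
Change: (-0.222, 0.148) → max |·| = 0.222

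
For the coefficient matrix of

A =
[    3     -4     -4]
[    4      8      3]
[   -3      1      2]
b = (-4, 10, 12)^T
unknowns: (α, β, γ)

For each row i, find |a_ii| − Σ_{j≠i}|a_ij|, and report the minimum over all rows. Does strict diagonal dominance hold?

row 1: |3| − (4+4) = -5
row 2: |8| − (4+3) = 1
row 3: |2| − (3+1) = -2
minimum over rows = -5 → not strictly diagonally dominant

-5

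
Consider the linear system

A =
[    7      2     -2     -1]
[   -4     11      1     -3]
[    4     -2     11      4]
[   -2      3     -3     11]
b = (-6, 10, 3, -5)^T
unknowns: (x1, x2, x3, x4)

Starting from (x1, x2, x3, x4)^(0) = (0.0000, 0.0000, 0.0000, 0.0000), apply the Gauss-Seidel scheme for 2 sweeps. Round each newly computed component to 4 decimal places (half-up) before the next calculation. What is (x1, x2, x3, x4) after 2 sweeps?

(-0.9133, 0.3546, 0.8818, -0.4768)

Iteration 1:
  x1 = (-6 - (2)·0.0000 - (-2)·0.0000 - (-1)·0.0000) / (7) = -0.8571
  x2 = (10 - (-4)·-0.8571 - (1)·0.0000 - (-3)·0.0000) / (11) = 0.5974
  x3 = (3 - (4)·-0.8571 - (-2)·0.5974 - (4)·0.0000) / (11) = 0.6930
  x4 = (-5 - (-2)·-0.8571 - (3)·0.5974 - (-3)·0.6930) / (11) = -0.5843
Iteration 2:
  x1 = (-6 - (2)·0.5974 - (-2)·0.6930 - (-1)·-0.5843) / (7) = -0.9133
  x2 = (10 - (-4)·-0.9133 - (1)·0.6930 - (-3)·-0.5843) / (11) = 0.3546
  x3 = (3 - (4)·-0.9133 - (-2)·0.3546 - (4)·-0.5843) / (11) = 0.8818
  x4 = (-5 - (-2)·-0.9133 - (3)·0.3546 - (-3)·0.8818) / (11) = -0.4768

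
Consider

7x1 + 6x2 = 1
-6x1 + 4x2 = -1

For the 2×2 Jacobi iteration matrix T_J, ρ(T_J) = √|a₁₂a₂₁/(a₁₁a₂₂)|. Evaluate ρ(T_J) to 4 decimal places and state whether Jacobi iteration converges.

1.1339

a₁₂a₂₁/(a₁₁a₂₂) = (6)·(-6) / ((7)·(4)) = -1.285714
ρ = √|-1.285714| = √1.285714 = 1.1339
ρ > 1, so Jacobi diverges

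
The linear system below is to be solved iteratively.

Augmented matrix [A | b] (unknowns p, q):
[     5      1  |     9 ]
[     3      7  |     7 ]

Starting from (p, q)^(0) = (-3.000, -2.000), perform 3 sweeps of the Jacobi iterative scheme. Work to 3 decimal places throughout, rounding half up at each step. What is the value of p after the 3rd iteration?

Iteration 1:
  p = (9 - (1)·-2.000) / (5) = 2.200
  q = (7 - (3)·-3.000) / (7) = 2.286
Iteration 2:
  p = (9 - (1)·2.286) / (5) = 1.343
  q = (7 - (3)·2.200) / (7) = 0.057
Iteration 3:
  p = (9 - (1)·0.057) / (5) = 1.789
  q = (7 - (3)·1.343) / (7) = 0.424

1.789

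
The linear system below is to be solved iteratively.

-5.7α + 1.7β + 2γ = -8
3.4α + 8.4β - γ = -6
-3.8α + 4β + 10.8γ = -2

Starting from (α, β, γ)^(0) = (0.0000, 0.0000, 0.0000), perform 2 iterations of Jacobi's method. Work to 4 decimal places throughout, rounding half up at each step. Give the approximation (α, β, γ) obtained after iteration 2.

(1.1255, -1.3044, 0.5732)

Iteration 1:
  α = (-8 - (1.7)·0.0000 - (2)·0.0000) / (-5.7) = 1.4035
  β = (-6 - (3.4)·0.0000 - (-1)·0.0000) / (8.4) = -0.7143
  γ = (-2 - (-3.8)·0.0000 - (4)·0.0000) / (10.8) = -0.1852
Iteration 2:
  α = (-8 - (1.7)·-0.7143 - (2)·-0.1852) / (-5.7) = 1.1255
  β = (-6 - (3.4)·1.4035 - (-1)·-0.1852) / (8.4) = -1.3044
  γ = (-2 - (-3.8)·1.4035 - (4)·-0.7143) / (10.8) = 0.5732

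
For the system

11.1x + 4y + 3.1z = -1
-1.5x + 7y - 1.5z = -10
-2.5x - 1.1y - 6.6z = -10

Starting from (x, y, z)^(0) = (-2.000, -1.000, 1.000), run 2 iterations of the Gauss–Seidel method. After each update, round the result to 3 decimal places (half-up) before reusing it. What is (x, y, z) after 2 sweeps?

(-0.133, -1.088, 1.747)

Iteration 1:
  x = (-1 - (4)·-1.000 - (3.1)·1.000) / (11.1) = -0.009
  y = (-10 - (-1.5)·-0.009 - (-1.5)·1.000) / (7) = -1.216
  z = (-10 - (-2.5)·-0.009 - (-1.1)·-1.216) / (-6.6) = 1.721
Iteration 2:
  x = (-1 - (4)·-1.216 - (3.1)·1.721) / (11.1) = -0.133
  y = (-10 - (-1.5)·-0.133 - (-1.5)·1.721) / (7) = -1.088
  z = (-10 - (-2.5)·-0.133 - (-1.1)·-1.088) / (-6.6) = 1.747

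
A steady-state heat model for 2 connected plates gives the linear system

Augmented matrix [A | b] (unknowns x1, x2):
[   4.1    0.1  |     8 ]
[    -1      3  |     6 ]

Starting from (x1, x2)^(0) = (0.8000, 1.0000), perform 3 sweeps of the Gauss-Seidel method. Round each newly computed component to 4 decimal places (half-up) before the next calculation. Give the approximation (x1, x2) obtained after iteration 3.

Iteration 1:
  x1 = (8 - (0.1)·1.0000) / (4.1) = 1.9268
  x2 = (6 - (-1)·1.9268) / (3) = 2.6423
Iteration 2:
  x1 = (8 - (0.1)·2.6423) / (4.1) = 1.8868
  x2 = (6 - (-1)·1.8868) / (3) = 2.6289
Iteration 3:
  x1 = (8 - (0.1)·2.6289) / (4.1) = 1.8871
  x2 = (6 - (-1)·1.8871) / (3) = 2.6290

(1.8871, 2.6290)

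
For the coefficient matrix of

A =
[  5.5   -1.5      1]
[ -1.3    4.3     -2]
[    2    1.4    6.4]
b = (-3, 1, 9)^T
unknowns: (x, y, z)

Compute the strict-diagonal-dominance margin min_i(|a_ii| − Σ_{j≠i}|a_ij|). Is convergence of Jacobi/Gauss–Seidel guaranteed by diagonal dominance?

1

row 1: |5.5| − (1.5+1) = 3
row 2: |4.3| − (1.3+2) = 1
row 3: |6.4| − (2+1.4) = 3
minimum over rows = 1 → strictly diagonally dominant (convergence guaranteed)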